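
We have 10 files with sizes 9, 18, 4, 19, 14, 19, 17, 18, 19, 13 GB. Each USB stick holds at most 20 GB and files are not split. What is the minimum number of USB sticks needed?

Total = 19 + 19 + 19 + 18 + 18 + 17 + 14 + 13 + 9 + 4 = 150 GB.
Lower bound: ⌈150/20⌉ = 8 USB sticks.
A packing using 9 USB sticks:
  USB stick 1: 19 = 19
  USB stick 2: 19 = 19
  USB stick 3: 19 = 19
  USB stick 4: 18 = 18
  USB stick 5: 18 = 18
  USB stick 6: 17 = 17
  USB stick 7: 14 + 4 = 18
  USB stick 8: 13 = 13
  USB stick 9: 9 = 9
No arrangement into 8 USB sticks stays within capacity, so 9 is optimal.

9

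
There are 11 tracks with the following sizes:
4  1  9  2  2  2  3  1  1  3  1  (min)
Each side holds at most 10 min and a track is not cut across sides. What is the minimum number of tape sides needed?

3

Total = 9 + 4 + 3 + 3 + 2 + 2 + 2 + 1 + 1 + 1 + 1 = 29 min.
Lower bound: ⌈29/10⌉ = 3 tape sides.
A packing using 3 tape sides:
  side 1: 9 + 1 = 10
  side 2: 4 + 3 + 3 = 10
  side 3: 2 + 2 + 2 + 1 + 1 + 1 = 9
This matches the lower bound, so 3 is optimal.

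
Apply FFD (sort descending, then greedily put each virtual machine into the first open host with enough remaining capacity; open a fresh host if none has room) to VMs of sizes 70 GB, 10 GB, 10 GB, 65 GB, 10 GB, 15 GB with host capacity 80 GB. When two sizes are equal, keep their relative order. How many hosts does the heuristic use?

Sorted descending: 70, 65, 15, 10, 10, 10.
  70 → host 1 (new)  [load 70/80]
  65 → host 2 (new)  [load 65/80]
  15 → host 2  [load 80/80]
  10 → host 1  [load 80/80]
  10 → host 3 (new)  [load 10/80]
  10 → host 3  [load 20/80]
3 hosts opened.

3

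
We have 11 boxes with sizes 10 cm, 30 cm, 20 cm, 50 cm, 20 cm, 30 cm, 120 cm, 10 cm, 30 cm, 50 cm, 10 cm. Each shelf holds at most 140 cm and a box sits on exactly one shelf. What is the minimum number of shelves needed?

Total = 120 + 50 + 50 + 30 + 30 + 30 + 20 + 20 + 10 + 10 + 10 = 380 cm.
Lower bound: ⌈380/140⌉ = 3 shelves.
A packing using 3 shelves:
  shelf 1: 120 + 20 = 140
  shelf 2: 50 + 50 + 30 + 10 = 140
  shelf 3: 30 + 30 + 20 + 10 + 10 = 100
This matches the lower bound, so 3 is optimal.

3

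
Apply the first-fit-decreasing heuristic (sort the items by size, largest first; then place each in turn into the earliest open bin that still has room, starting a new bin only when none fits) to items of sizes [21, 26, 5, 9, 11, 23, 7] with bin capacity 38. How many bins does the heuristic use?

Sorted descending: 26, 23, 21, 11, 9, 7, 5.
  26 → bin 1 (new)  [load 26/38]
  23 → bin 2 (new)  [load 23/38]
  21 → bin 3 (new)  [load 21/38]
  11 → bin 1  [load 37/38]
  9 → bin 2  [load 32/38]
  7 → bin 3  [load 28/38]
  5 → bin 2  [load 37/38]
3 bins opened.

3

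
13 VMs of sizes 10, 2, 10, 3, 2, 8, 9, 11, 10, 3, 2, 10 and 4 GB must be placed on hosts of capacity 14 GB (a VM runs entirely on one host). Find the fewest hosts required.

Total = 11 + 10 + 10 + 10 + 10 + 9 + 8 + 4 + 3 + 3 + 2 + 2 + 2 = 84 GB.
Lower bound: ⌈84/14⌉ = 6 hosts.
Also, 7 VMs each exceed 7 GB, and no two of those can share a host, so at least 7 hosts are needed.
A packing using 7 hosts:
  host 1: 11 + 3 = 14
  host 2: 10 + 4 = 14
  host 3: 10 + 3 = 13
  host 4: 10 + 2 + 2 = 14
  host 5: 10 + 2 = 12
  host 6: 9 = 9
  host 7: 8 = 8
This matches the lower bound, so 7 is optimal.

7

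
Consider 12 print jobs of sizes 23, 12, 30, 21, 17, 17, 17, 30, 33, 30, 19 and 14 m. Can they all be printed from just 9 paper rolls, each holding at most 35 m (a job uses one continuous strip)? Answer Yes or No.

A valid assignment using 9 paper rolls:
  roll 1: 33 = 33
  roll 2: 30 = 30
  roll 3: 30 = 30
  roll 4: 30 = 30
  roll 5: 23 + 12 = 35
  roll 6: 21 + 14 = 35
  roll 7: 19 = 19
  roll 8: 17 + 17 = 34
  roll 9: 17 = 17
Every load is within 35 m, so 9 paper rolls suffice.

Yes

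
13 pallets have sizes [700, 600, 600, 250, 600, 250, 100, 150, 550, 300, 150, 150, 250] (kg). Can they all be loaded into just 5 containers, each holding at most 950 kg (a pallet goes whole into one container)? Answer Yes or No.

A valid assignment using 5 containers:
  container 1: 700 + 250 = 950
  container 2: 600 + 300 = 900
  container 3: 600 + 250 + 100 = 950
  container 4: 600 + 150 + 150 = 900
  container 5: 550 + 250 + 150 = 950
Every load is within 950 kg, so 5 containers suffice.

Yes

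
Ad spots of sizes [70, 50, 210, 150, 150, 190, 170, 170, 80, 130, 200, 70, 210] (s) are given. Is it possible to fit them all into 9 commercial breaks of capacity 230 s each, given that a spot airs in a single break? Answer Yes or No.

A valid assignment using 9 commercial breaks:
  break 1: 210 = 210
  break 2: 210 = 210
  break 3: 200 = 200
  break 4: 190 = 190
  break 5: 170 + 50 = 220
  break 6: 170 = 170
  break 7: 150 + 80 = 230
  break 8: 150 + 70 = 220
  break 9: 130 + 70 = 200
Every load is within 230 s, so 9 commercial breaks suffice.

Yes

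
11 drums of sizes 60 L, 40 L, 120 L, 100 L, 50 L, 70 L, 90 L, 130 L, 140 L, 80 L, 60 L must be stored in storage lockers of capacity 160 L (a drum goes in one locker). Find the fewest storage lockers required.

7

Total = 140 + 130 + 120 + 100 + 90 + 80 + 70 + 60 + 60 + 50 + 40 = 940 L.
Lower bound: ⌈940/160⌉ = 6 storage lockers.
A packing using 7 storage lockers:
  locker 1: 140 = 140
  locker 2: 130 = 130
  locker 3: 120 + 40 = 160
  locker 4: 100 + 60 = 160
  locker 5: 90 + 70 = 160
  locker 6: 80 + 60 = 140
  locker 7: 50 = 50
No arrangement into 6 storage lockers stays within capacity, so 7 is optimal.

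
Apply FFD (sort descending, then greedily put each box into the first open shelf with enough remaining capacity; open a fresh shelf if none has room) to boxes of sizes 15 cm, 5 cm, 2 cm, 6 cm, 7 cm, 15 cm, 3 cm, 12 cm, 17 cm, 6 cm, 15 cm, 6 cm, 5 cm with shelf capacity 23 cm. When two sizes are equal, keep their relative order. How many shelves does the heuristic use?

6

Sorted descending: 17, 15, 15, 15, 12, 7, 6, 6, 6, 5, 5, 3, 2.
  17 → shelf 1 (new)  [load 17/23]
  15 → shelf 2 (new)  [load 15/23]
  15 → shelf 3 (new)  [load 15/23]
  15 → shelf 4 (new)  [load 15/23]
  12 → shelf 5 (new)  [load 12/23]
  7 → shelf 2  [load 22/23]
  6 → shelf 1  [load 23/23]
  6 → shelf 3  [load 21/23]
  6 → shelf 4  [load 21/23]
  5 → shelf 5  [load 17/23]
  5 → shelf 5  [load 22/23]
  3 → shelf 6 (new)  [load 3/23]
  2 → shelf 3  [load 23/23]
6 shelves opened.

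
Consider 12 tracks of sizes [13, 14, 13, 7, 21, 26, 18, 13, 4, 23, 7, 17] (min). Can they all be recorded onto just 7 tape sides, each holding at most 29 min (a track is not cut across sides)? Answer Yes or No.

A valid assignment using 7 tape sides:
  side 1: 26 = 26
  side 2: 23 + 4 = 27
  side 3: 21 + 7 = 28
  side 4: 18 + 7 = 25
  side 5: 17 = 17
  side 6: 14 + 13 = 27
  side 7: 13 + 13 = 26
Every load is within 29 min, so 7 tape sides suffice.

Yes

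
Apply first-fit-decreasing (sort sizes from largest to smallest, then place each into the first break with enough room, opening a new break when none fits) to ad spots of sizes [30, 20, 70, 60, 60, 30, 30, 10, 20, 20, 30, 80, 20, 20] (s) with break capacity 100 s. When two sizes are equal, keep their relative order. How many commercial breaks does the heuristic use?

6

Sorted descending: 80, 70, 60, 60, 30, 30, 30, 30, 20, 20, 20, 20, 20, 10.
  80 → break 1 (new)  [load 80/100]
  70 → break 2 (new)  [load 70/100]
  60 → break 3 (new)  [load 60/100]
  60 → break 4 (new)  [load 60/100]
  30 → break 2  [load 100/100]
  30 → break 3  [load 90/100]
  30 → break 4  [load 90/100]
  30 → break 5 (new)  [load 30/100]
  20 → break 1  [load 100/100]
  20 → break 5  [load 50/100]
  20 → break 5  [load 70/100]
  20 → break 5  [load 90/100]
  20 → break 6 (new)  [load 20/100]
  10 → break 3  [load 100/100]
6 commercial breaks opened.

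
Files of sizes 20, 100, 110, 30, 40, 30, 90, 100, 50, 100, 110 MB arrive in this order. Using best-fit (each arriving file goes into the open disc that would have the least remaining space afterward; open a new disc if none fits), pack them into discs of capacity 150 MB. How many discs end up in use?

6

  20 → disc 1 (new)  [load 20/150]
  100 → disc 1  [load 120/150]
  110 → disc 2 (new)  [load 110/150]
  30 → disc 1  [load 150/150]
  40 → disc 2  [load 150/150]
  30 → disc 3 (new)  [load 30/150]
  90 → disc 3  [load 120/150]
  100 → disc 4 (new)  [load 100/150]
  50 → disc 4  [load 150/150]
  100 → disc 5 (new)  [load 100/150]
  110 → disc 6 (new)  [load 110/150]
6 discs opened.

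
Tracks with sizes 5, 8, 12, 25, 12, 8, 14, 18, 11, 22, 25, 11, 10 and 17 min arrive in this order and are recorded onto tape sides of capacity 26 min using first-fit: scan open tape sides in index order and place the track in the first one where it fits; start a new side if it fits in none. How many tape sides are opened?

9

  5 → side 1 (new)  [load 5/26]
  8 → side 1  [load 13/26]
  12 → side 1  [load 25/26]
  25 → side 2 (new)  [load 25/26]
  12 → side 3 (new)  [load 12/26]
  8 → side 3  [load 20/26]
  14 → side 4 (new)  [load 14/26]
  18 → side 5 (new)  [load 18/26]
  11 → side 4  [load 25/26]
  22 → side 6 (new)  [load 22/26]
  25 → side 7 (new)  [load 25/26]
  11 → side 8 (new)  [load 11/26]
  10 → side 8  [load 21/26]
  17 → side 9 (new)  [load 17/26]
9 tape sides opened.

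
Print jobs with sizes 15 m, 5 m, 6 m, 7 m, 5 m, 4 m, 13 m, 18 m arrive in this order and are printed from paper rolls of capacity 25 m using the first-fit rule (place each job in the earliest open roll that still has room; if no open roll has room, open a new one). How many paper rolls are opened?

4

  15 → roll 1 (new)  [load 15/25]
  5 → roll 1  [load 20/25]
  6 → roll 2 (new)  [load 6/25]
  7 → roll 2  [load 13/25]
  5 → roll 1  [load 25/25]
  4 → roll 2  [load 17/25]
  13 → roll 3 (new)  [load 13/25]
  18 → roll 4 (new)  [load 18/25]
4 paper rolls opened.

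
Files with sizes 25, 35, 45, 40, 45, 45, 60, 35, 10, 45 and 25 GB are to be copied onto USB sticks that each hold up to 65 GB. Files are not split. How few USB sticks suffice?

8

Total = 60 + 45 + 45 + 45 + 45 + 40 + 35 + 35 + 25 + 25 + 10 = 410 GB.
Lower bound: ⌈410/65⌉ = 7 USB sticks.
Also, 8 files each exceed 65/2 GB, and no two of those can share a USB stick, so at least 8 USB sticks are needed.
A packing using 8 USB sticks:
  USB stick 1: 60 = 60
  USB stick 2: 45 + 10 = 55
  USB stick 3: 45 = 45
  USB stick 4: 45 = 45
  USB stick 5: 45 = 45
  USB stick 6: 40 + 25 = 65
  USB stick 7: 35 + 25 = 60
  USB stick 8: 35 = 35
This matches the lower bound, so 8 is optimal.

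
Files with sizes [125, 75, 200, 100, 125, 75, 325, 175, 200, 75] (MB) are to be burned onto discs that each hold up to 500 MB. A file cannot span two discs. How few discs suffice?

3

Total = 325 + 200 + 200 + 175 + 125 + 125 + 100 + 75 + 75 + 75 = 1475 MB.
Lower bound: ⌈1475/500⌉ = 3 discs.
A packing using 3 discs:
  disc 1: 325 + 175 = 500
  disc 2: 200 + 200 + 100 = 500
  disc 3: 125 + 125 + 75 + 75 + 75 = 475
This matches the lower bound, so 3 is optimal.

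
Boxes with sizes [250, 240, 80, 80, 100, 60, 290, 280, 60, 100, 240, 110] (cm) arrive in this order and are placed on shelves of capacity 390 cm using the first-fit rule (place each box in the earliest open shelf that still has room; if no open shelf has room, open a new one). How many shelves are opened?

  250 → shelf 1 (new)  [load 250/390]
  240 → shelf 2 (new)  [load 240/390]
  80 → shelf 1  [load 330/390]
  80 → shelf 2  [load 320/390]
  100 → shelf 3 (new)  [load 100/390]
  60 → shelf 1  [load 390/390]
  290 → shelf 3  [load 390/390]
  280 → shelf 4 (new)  [load 280/390]
  60 → shelf 2  [load 380/390]
  100 → shelf 4  [load 380/390]
  240 → shelf 5 (new)  [load 240/390]
  110 → shelf 5  [load 350/390]
5 shelves opened.

5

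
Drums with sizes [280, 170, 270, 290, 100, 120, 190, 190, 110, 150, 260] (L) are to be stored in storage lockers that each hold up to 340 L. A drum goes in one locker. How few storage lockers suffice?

Total = 290 + 280 + 270 + 260 + 190 + 190 + 170 + 150 + 120 + 110 + 100 = 2130 L.
Lower bound: ⌈2130/340⌉ = 7 storage lockers.
A packing using 8 storage lockers:
  locker 1: 290 = 290
  locker 2: 280 = 280
  locker 3: 270 = 270
  locker 4: 260 = 260
  locker 5: 190 + 150 = 340
  locker 6: 190 + 120 = 310
  locker 7: 170 + 110 = 280
  locker 8: 100 = 100
No arrangement into 7 storage lockers stays within capacity, so 8 is optimal.

8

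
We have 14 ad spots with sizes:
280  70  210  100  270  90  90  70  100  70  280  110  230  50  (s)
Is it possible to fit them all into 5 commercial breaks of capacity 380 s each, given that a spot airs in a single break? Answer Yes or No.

Total = 2020 s; ⌈2020/380⌉ = 6.
At least 6 commercial breaks are required, but only 5 are allowed.

No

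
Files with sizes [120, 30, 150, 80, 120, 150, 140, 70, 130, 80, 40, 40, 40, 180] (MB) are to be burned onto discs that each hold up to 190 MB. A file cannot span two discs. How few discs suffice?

Total = 180 + 150 + 150 + 140 + 130 + 120 + 120 + 80 + 80 + 70 + 40 + 40 + 40 + 30 = 1370 MB.
Lower bound: ⌈1370/190⌉ = 8 discs.
A packing using 8 discs:
  disc 1: 180 = 180
  disc 2: 150 + 40 = 190
  disc 3: 150 + 40 = 190
  disc 4: 140 + 40 = 180
  disc 5: 130 + 30 = 160
  disc 6: 120 + 70 = 190
  disc 7: 120 = 120
  disc 8: 80 + 80 = 160
This matches the lower bound, so 8 is optimal.

8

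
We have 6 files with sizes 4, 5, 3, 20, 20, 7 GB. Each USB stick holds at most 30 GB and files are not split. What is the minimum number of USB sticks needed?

2

Total = 20 + 20 + 7 + 5 + 4 + 3 = 59 GB.
Lower bound: ⌈59/30⌉ = 2 USB sticks.
A packing using 2 USB sticks:
  USB stick 1: 20 + 7 + 3 = 30
  USB stick 2: 20 + 5 + 4 = 29
This matches the lower bound, so 2 is optimal.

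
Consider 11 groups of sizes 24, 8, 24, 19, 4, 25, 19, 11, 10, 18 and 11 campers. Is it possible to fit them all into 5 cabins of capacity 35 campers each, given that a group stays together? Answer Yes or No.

Total = 173 campers; ⌈173/35⌉ = 5.
6 groups each exceed half the capacity and cannot share a cabin, forcing at least 6 cabins.
At least 6 cabins are required, but only 5 are allowed.

No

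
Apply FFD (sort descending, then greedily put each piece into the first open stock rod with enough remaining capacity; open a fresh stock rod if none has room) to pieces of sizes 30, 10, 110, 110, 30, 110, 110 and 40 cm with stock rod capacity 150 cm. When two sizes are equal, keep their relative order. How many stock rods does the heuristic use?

4

Sorted descending: 110, 110, 110, 110, 40, 30, 30, 10.
  110 → stock rod 1 (new)  [load 110/150]
  110 → stock rod 2 (new)  [load 110/150]
  110 → stock rod 3 (new)  [load 110/150]
  110 → stock rod 4 (new)  [load 110/150]
  40 → stock rod 1  [load 150/150]
  30 → stock rod 2  [load 140/150]
  30 → stock rod 3  [load 140/150]
  10 → stock rod 2  [load 150/150]
4 stock rods opened.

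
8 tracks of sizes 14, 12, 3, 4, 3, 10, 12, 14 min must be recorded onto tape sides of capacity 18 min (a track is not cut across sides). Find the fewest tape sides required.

5

Total = 14 + 14 + 12 + 12 + 10 + 4 + 3 + 3 = 72 min.
Lower bound: ⌈72/18⌉ = 4 tape sides.
Also, 5 tracks each exceed 9 min, and no two of those can share a side, so at least 5 tape sides are needed.
A packing using 5 tape sides:
  side 1: 14 + 4 = 18
  side 2: 14 + 3 = 17
  side 3: 12 + 3 = 15
  side 4: 12 = 12
  side 5: 10 = 10
This matches the lower bound, so 5 is optimal.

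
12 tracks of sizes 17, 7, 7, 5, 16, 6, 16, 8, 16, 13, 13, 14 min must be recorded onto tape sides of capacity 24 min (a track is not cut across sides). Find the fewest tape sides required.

Total = 17 + 16 + 16 + 16 + 14 + 13 + 13 + 8 + 7 + 7 + 6 + 5 = 138 min.
Lower bound: ⌈138/24⌉ = 6 tape sides.
Also, 7 tracks each exceed 12 min, and no two of those can share a side, so at least 7 tape sides are needed.
A packing using 7 tape sides:
  side 1: 17 + 7 = 24
  side 2: 16 + 8 = 24
  side 3: 16 + 7 = 23
  side 4: 16 + 6 = 22
  side 5: 14 + 5 = 19
  side 6: 13 = 13
  side 7: 13 = 13
This matches the lower bound, so 7 is optimal.

7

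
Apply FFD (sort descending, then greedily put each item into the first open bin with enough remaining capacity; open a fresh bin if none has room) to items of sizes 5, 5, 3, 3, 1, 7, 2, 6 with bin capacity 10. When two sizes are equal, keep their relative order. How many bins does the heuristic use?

4

Sorted descending: 7, 6, 5, 5, 3, 3, 2, 1.
  7 → bin 1 (new)  [load 7/10]
  6 → bin 2 (new)  [load 6/10]
  5 → bin 3 (new)  [load 5/10]
  5 → bin 3  [load 10/10]
  3 → bin 1  [load 10/10]
  3 → bin 2  [load 9/10]
  2 → bin 4 (new)  [load 2/10]
  1 → bin 2  [load 10/10]
4 bins opened.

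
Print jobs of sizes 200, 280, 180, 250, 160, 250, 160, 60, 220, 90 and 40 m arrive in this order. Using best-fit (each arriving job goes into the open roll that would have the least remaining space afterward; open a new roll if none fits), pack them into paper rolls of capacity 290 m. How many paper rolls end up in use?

  200 → roll 1 (new)  [load 200/290]
  280 → roll 2 (new)  [load 280/290]
  180 → roll 3 (new)  [load 180/290]
  250 → roll 4 (new)  [load 250/290]
  160 → roll 5 (new)  [load 160/290]
  250 → roll 6 (new)  [load 250/290]
  160 → roll 7 (new)  [load 160/290]
  60 → roll 1  [load 260/290]
  220 → roll 8 (new)  [load 220/290]
  90 → roll 3  [load 270/290]
  40 → roll 4  [load 290/290]
8 paper rolls opened.

8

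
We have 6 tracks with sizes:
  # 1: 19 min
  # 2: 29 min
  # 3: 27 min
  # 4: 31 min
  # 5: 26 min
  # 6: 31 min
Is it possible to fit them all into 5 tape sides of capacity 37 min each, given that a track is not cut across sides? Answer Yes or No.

No

Total = 163 min; ⌈163/37⌉ = 5.
6 tracks each exceed half the capacity and cannot share a side, forcing at least 6 tape sides.
At least 6 tape sides are required, but only 5 are allowed.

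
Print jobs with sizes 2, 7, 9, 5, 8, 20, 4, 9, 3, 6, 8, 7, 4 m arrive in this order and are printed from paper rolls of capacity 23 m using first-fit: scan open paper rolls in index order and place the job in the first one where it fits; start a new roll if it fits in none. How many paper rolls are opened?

5

  2 → roll 1 (new)  [load 2/23]
  7 → roll 1  [load 9/23]
  9 → roll 1  [load 18/23]
  5 → roll 1  [load 23/23]
  8 → roll 2 (new)  [load 8/23]
  20 → roll 3 (new)  [load 20/23]
  4 → roll 2  [load 12/23]
  9 → roll 2  [load 21/23]
  3 → roll 3  [load 23/23]
  6 → roll 4 (new)  [load 6/23]
  8 → roll 4  [load 14/23]
  7 → roll 4  [load 21/23]
  4 → roll 5 (new)  [load 4/23]
5 paper rolls opened.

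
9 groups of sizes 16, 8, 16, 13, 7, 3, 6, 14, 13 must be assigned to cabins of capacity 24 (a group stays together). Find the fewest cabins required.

Total = 16 + 16 + 14 + 13 + 13 + 8 + 7 + 6 + 3 = 96.
Lower bound: ⌈96/24⌉ = 4 cabins.
Also, 5 groups each exceed 12, and no two of those can share a cabin, so at least 5 cabins are needed.
A packing using 5 cabins:
  cabin 1: 16 + 8 = 24
  cabin 2: 16 + 7 = 23
  cabin 3: 14 + 6 + 3 = 23
  cabin 4: 13 = 13
  cabin 5: 13 = 13
This matches the lower bound, so 5 is optimal.

5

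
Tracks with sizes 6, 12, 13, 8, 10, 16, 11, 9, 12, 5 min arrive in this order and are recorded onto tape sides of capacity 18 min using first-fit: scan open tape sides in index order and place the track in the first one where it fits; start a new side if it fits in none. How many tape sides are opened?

  6 → side 1 (new)  [load 6/18]
  12 → side 1  [load 18/18]
  13 → side 2 (new)  [load 13/18]
  8 → side 3 (new)  [load 8/18]
  10 → side 3  [load 18/18]
  16 → side 4 (new)  [load 16/18]
  11 → side 5 (new)  [load 11/18]
  9 → side 6 (new)  [load 9/18]
  12 → side 7 (new)  [load 12/18]
  5 → side 2  [load 18/18]
7 tape sides opened.

7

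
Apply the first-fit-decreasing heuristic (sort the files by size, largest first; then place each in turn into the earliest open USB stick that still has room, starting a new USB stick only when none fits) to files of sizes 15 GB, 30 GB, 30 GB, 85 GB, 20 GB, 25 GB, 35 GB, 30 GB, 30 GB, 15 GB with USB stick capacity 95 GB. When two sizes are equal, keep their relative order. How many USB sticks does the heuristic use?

Sorted descending: 85, 35, 30, 30, 30, 30, 25, 20, 15, 15.
  85 → USB stick 1 (new)  [load 85/95]
  35 → USB stick 2 (new)  [load 35/95]
  30 → USB stick 2  [load 65/95]
  30 → USB stick 2  [load 95/95]
  30 → USB stick 3 (new)  [load 30/95]
  30 → USB stick 3  [load 60/95]
  25 → USB stick 3  [load 85/95]
  20 → USB stick 4 (new)  [load 20/95]
  15 → USB stick 4  [load 35/95]
  15 → USB stick 4  [load 50/95]
4 USB sticks opened.

4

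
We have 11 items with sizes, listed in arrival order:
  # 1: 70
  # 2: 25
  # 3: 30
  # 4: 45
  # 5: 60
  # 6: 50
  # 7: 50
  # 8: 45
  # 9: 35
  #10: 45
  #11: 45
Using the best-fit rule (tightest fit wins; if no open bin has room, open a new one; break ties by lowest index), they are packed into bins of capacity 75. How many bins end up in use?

10

  70 → bin 1 (new)  [load 70/75]
  25 → bin 2 (new)  [load 25/75]
  30 → bin 2  [load 55/75]
  45 → bin 3 (new)  [load 45/75]
  60 → bin 4 (new)  [load 60/75]
  50 → bin 5 (new)  [load 50/75]
  50 → bin 6 (new)  [load 50/75]
  45 → bin 7 (new)  [load 45/75]
  35 → bin 8 (new)  [load 35/75]
  45 → bin 9 (new)  [load 45/75]
  45 → bin 10 (new)  [load 45/75]
10 bins opened.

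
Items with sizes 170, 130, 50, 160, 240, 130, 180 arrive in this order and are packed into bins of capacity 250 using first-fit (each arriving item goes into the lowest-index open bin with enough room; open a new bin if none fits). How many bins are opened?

6

  170 → bin 1 (new)  [load 170/250]
  130 → bin 2 (new)  [load 130/250]
  50 → bin 1  [load 220/250]
  160 → bin 3 (new)  [load 160/250]
  240 → bin 4 (new)  [load 240/250]
  130 → bin 5 (new)  [load 130/250]
  180 → bin 6 (new)  [load 180/250]
6 bins opened.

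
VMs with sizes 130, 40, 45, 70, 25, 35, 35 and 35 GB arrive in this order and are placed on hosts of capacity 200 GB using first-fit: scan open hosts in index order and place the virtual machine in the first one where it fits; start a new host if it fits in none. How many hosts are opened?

3

  130 → host 1 (new)  [load 130/200]
  40 → host 1  [load 170/200]
  45 → host 2 (new)  [load 45/200]
  70 → host 2  [load 115/200]
  25 → host 1  [load 195/200]
  35 → host 2  [load 150/200]
  35 → host 2  [load 185/200]
  35 → host 3 (new)  [load 35/200]
3 hosts opened.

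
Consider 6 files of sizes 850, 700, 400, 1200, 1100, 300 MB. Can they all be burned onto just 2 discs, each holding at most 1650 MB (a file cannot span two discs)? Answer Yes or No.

Total = 4550 MB; ⌈4550/1650⌉ = 3.
At least 3 discs are required, but only 2 are allowed.

No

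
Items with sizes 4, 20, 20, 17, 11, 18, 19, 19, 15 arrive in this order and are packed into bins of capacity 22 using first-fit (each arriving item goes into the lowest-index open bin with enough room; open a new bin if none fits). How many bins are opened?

  4 → bin 1 (new)  [load 4/22]
  20 → bin 2 (new)  [load 20/22]
  20 → bin 3 (new)  [load 20/22]
  17 → bin 1  [load 21/22]
  11 → bin 4 (new)  [load 11/22]
  18 → bin 5 (new)  [load 18/22]
  19 → bin 6 (new)  [load 19/22]
  19 → bin 7 (new)  [load 19/22]
  15 → bin 8 (new)  [load 15/22]
8 bins opened.

8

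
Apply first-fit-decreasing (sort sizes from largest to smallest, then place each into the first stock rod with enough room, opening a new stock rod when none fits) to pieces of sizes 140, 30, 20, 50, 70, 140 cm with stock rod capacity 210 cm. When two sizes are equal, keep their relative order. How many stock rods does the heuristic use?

Sorted descending: 140, 140, 70, 50, 30, 20.
  140 → stock rod 1 (new)  [load 140/210]
  140 → stock rod 2 (new)  [load 140/210]
  70 → stock rod 1  [load 210/210]
  50 → stock rod 2  [load 190/210]
  30 → stock rod 3 (new)  [load 30/210]
  20 → stock rod 2  [load 210/210]
3 stock rods opened.

3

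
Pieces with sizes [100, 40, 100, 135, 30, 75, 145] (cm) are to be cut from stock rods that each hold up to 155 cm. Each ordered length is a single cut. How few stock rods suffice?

Total = 145 + 135 + 100 + 100 + 75 + 40 + 30 = 625 cm.
Lower bound: ⌈625/155⌉ = 5 stock rods.
A packing using 5 stock rods:
  stock rod 1: 145 = 145
  stock rod 2: 135 = 135
  stock rod 3: 100 + 40 = 140
  stock rod 4: 100 + 30 = 130
  stock rod 5: 75 = 75
This matches the lower bound, so 5 is optimal.

5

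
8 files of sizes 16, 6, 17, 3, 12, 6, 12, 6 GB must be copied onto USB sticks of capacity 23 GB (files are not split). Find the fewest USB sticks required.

4

Total = 17 + 16 + 12 + 12 + 6 + 6 + 6 + 3 = 78 GB.
Lower bound: ⌈78/23⌉ = 4 USB sticks.
A packing using 4 USB sticks:
  USB stick 1: 17 + 6 = 23
  USB stick 2: 16 + 6 = 22
  USB stick 3: 12 + 6 + 3 = 21
  USB stick 4: 12 = 12
This matches the lower bound, so 4 is optimal.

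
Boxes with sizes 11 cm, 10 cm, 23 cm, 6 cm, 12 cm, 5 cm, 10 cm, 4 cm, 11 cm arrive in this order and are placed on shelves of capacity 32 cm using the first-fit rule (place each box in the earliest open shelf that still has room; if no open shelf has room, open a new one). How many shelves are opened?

4

  11 → shelf 1 (new)  [load 11/32]
  10 → shelf 1  [load 21/32]
  23 → shelf 2 (new)  [load 23/32]
  6 → shelf 1  [load 27/32]
  12 → shelf 3 (new)  [load 12/32]
  5 → shelf 1  [load 32/32]
  10 → shelf 3  [load 22/32]
  4 → shelf 2  [load 27/32]
  11 → shelf 4 (new)  [load 11/32]
4 shelves opened.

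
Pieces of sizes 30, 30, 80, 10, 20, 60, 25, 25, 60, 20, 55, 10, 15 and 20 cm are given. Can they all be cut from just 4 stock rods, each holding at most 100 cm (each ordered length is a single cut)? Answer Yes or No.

Total = 460 cm; ⌈460/100⌉ = 5.
At least 5 stock rods are required, but only 4 are allowed.

No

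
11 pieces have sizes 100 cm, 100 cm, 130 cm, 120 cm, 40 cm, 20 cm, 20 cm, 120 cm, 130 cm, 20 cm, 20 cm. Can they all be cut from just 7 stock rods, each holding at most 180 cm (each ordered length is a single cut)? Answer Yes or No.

Yes

A valid assignment using 6 stock rods:
  stock rod 1: 130 + 40 = 170
  stock rod 2: 130 + 20 + 20 = 170
  stock rod 3: 120 + 20 + 20 = 160
  stock rod 4: 120 = 120
  stock rod 5: 100 = 100
  stock rod 6: 100 = 100
That uses only 6 ≤ 7, so 7 stock rods are enough.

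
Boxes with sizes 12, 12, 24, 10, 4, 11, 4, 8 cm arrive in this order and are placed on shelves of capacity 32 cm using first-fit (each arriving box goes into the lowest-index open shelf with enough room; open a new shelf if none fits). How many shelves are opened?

3

  12 → shelf 1 (new)  [load 12/32]
  12 → shelf 1  [load 24/32]
  24 → shelf 2 (new)  [load 24/32]
  10 → shelf 3 (new)  [load 10/32]
  4 → shelf 1  [load 28/32]
  11 → shelf 3  [load 21/32]
  4 → shelf 1  [load 32/32]
  8 → shelf 2  [load 32/32]
3 shelves opened.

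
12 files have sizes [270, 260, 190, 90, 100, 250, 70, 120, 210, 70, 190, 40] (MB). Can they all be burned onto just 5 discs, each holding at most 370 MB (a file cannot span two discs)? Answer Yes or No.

Total = 1860 MB; ⌈1860/370⌉ = 6.
At least 6 discs are required, but only 5 are allowed.

No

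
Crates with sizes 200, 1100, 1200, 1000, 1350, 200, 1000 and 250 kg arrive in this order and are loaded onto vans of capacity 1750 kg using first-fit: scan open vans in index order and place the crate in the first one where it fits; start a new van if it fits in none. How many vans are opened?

5

  200 → van 1 (new)  [load 200/1750]
  1100 → van 1  [load 1300/1750]
  1200 → van 2 (new)  [load 1200/1750]
  1000 → van 3 (new)  [load 1000/1750]
  1350 → van 4 (new)  [load 1350/1750]
  200 → van 1  [load 1500/1750]
  1000 → van 5 (new)  [load 1000/1750]
  250 → van 1  [load 1750/1750]
5 vans opened.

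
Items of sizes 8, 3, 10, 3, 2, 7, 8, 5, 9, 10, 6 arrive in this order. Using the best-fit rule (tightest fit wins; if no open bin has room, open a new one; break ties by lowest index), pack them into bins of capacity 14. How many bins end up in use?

6

  8 → bin 1 (new)  [load 8/14]
  3 → bin 1  [load 11/14]
  10 → bin 2 (new)  [load 10/14]
  3 → bin 1  [load 14/14]
  2 → bin 2  [load 12/14]
  7 → bin 3 (new)  [load 7/14]
  8 → bin 4 (new)  [load 8/14]
  5 → bin 4  [load 13/14]
  9 → bin 5 (new)  [load 9/14]
  10 → bin 6 (new)  [load 10/14]
  6 → bin 3  [load 13/14]
6 bins opened.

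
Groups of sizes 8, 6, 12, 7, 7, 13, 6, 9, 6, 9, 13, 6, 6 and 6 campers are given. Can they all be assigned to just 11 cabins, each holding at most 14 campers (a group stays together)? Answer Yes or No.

Yes

A valid assignment using 10 cabins:
  cabin 1: 13 = 13
  cabin 2: 13 = 13
  cabin 3: 12 = 12
  cabin 4: 9 = 9
  cabin 5: 9 = 9
  cabin 6: 8 + 6 = 14
  cabin 7: 7 + 7 = 14
  cabin 8: 6 + 6 = 12
  cabin 9: 6 + 6 = 12
  cabin 10: 6 = 6
That uses only 10 ≤ 11, so 11 cabins are enough.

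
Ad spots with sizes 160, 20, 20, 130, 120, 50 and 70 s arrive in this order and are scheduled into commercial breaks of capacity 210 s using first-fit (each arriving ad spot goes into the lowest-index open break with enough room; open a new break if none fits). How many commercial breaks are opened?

  160 → break 1 (new)  [load 160/210]
  20 → break 1  [load 180/210]
  20 → break 1  [load 200/210]
  130 → break 2 (new)  [load 130/210]
  120 → break 3 (new)  [load 120/210]
  50 → break 2  [load 180/210]
  70 → break 3  [load 190/210]
3 commercial breaks opened.

3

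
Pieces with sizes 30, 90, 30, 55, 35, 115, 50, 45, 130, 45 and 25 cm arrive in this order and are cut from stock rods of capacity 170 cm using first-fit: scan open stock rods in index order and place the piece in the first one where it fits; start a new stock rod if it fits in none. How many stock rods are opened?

  30 → stock rod 1 (new)  [load 30/170]
  90 → stock rod 1  [load 120/170]
  30 → stock rod 1  [load 150/170]
  55 → stock rod 2 (new)  [load 55/170]
  35 → stock rod 2  [load 90/170]
  115 → stock rod 3 (new)  [load 115/170]
  50 → stock rod 2  [load 140/170]
  45 → stock rod 3  [load 160/170]
  130 → stock rod 4 (new)  [load 130/170]
  45 → stock rod 5 (new)  [load 45/170]
  25 → stock rod 2  [load 165/170]
5 stock rods opened.

5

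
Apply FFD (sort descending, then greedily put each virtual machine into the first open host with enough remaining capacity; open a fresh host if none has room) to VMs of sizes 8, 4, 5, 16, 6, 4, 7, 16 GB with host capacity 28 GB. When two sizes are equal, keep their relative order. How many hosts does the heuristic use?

3

Sorted descending: 16, 16, 8, 7, 6, 5, 4, 4.
  16 → host 1 (new)  [load 16/28]
  16 → host 2 (new)  [load 16/28]
  8 → host 1  [load 24/28]
  7 → host 2  [load 23/28]
  6 → host 3 (new)  [load 6/28]
  5 → host 2  [load 28/28]
  4 → host 1  [load 28/28]
  4 → host 3  [load 10/28]
3 hosts opened.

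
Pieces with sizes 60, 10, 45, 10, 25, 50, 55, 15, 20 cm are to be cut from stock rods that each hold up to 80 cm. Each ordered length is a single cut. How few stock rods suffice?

4

Total = 60 + 55 + 50 + 45 + 25 + 20 + 15 + 10 + 10 = 290 cm.
Lower bound: ⌈290/80⌉ = 4 stock rods.
A packing using 4 stock rods:
  stock rod 1: 60 + 20 = 80
  stock rod 2: 55 + 25 = 80
  stock rod 3: 50 + 15 + 10 = 75
  stock rod 4: 45 + 10 = 55
This matches the lower bound, so 4 is optimal.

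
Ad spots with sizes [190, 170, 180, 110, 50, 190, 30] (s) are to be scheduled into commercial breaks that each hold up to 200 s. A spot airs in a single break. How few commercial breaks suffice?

5

Total = 190 + 190 + 180 + 170 + 110 + 50 + 30 = 920 s.
Lower bound: ⌈920/200⌉ = 5 commercial breaks.
A packing using 5 commercial breaks:
  break 1: 190 = 190
  break 2: 190 = 190
  break 3: 180 = 180
  break 4: 170 + 30 = 200
  break 5: 110 + 50 = 160
This matches the lower bound, so 5 is optimal.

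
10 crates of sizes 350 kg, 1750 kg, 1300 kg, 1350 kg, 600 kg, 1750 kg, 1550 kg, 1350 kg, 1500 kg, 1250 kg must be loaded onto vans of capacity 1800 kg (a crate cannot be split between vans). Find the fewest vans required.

9

Total = 1750 + 1750 + 1550 + 1500 + 1350 + 1350 + 1300 + 1250 + 600 + 350 = 12750 kg.
Lower bound: ⌈12750/1800⌉ = 8 vans.
A packing using 9 vans:
  van 1: 1750 = 1750
  van 2: 1750 = 1750
  van 3: 1550 = 1550
  van 4: 1500 = 1500
  van 5: 1350 + 350 = 1700
  van 6: 1350 = 1350
  van 7: 1300 = 1300
  van 8: 1250 = 1250
  van 9: 600 = 600
No arrangement into 8 vans stays within capacity, so 9 is optimal.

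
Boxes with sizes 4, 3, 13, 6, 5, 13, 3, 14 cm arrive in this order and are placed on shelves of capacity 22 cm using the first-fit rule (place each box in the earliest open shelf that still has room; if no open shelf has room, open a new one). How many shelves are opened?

4

  4 → shelf 1 (new)  [load 4/22]
  3 → shelf 1  [load 7/22]
  13 → shelf 1  [load 20/22]
  6 → shelf 2 (new)  [load 6/22]
  5 → shelf 2  [load 11/22]
  13 → shelf 3 (new)  [load 13/22]
  3 → shelf 2  [load 14/22]
  14 → shelf 4 (new)  [load 14/22]
4 shelves opened.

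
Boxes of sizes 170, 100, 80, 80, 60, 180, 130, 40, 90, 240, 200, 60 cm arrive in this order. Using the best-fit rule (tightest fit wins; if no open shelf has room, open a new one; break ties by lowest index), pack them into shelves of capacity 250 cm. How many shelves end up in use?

7

  170 → shelf 1 (new)  [load 170/250]
  100 → shelf 2 (new)  [load 100/250]
  80 → shelf 1  [load 250/250]
  80 → shelf 2  [load 180/250]
  60 → shelf 2  [load 240/250]
  180 → shelf 3 (new)  [load 180/250]
  130 → shelf 4 (new)  [load 130/250]
  40 → shelf 3  [load 220/250]
  90 → shelf 4  [load 220/250]
  240 → shelf 5 (new)  [load 240/250]
  200 → shelf 6 (new)  [load 200/250]
  60 → shelf 7 (new)  [load 60/250]
7 shelves opened.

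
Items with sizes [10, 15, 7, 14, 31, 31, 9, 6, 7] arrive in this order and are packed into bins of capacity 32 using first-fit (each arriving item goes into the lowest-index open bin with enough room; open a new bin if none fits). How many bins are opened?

5

  10 → bin 1 (new)  [load 10/32]
  15 → bin 1  [load 25/32]
  7 → bin 1  [load 32/32]
  14 → bin 2 (new)  [load 14/32]
  31 → bin 3 (new)  [load 31/32]
  31 → bin 4 (new)  [load 31/32]
  9 → bin 2  [load 23/32]
  6 → bin 2  [load 29/32]
  7 → bin 5 (new)  [load 7/32]
5 bins opened.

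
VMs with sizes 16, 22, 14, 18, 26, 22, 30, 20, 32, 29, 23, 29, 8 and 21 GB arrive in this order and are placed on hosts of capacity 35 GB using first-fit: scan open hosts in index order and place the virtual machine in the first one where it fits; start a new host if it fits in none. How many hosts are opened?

  16 → host 1 (new)  [load 16/35]
  22 → host 2 (new)  [load 22/35]
  14 → host 1  [load 30/35]
  18 → host 3 (new)  [load 18/35]
  26 → host 4 (new)  [load 26/35]
  22 → host 5 (new)  [load 22/35]
  30 → host 6 (new)  [load 30/35]
  20 → host 7 (new)  [load 20/35]
  32 → host 8 (new)  [load 32/35]
  29 → host 9 (new)  [load 29/35]
  23 → host 10 (new)  [load 23/35]
  29 → host 11 (new)  [load 29/35]
  8 → host 2  [load 30/35]
  21 → host 12 (new)  [load 21/35]
12 hosts opened.

12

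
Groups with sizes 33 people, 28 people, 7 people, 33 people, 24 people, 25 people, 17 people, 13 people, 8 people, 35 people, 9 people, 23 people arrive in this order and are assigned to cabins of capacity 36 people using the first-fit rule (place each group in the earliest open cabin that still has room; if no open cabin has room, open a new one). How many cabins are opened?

  33 → cabin 1 (new)  [load 33/36]
  28 → cabin 2 (new)  [load 28/36]
  7 → cabin 2  [load 35/36]
  33 → cabin 3 (new)  [load 33/36]
  24 → cabin 4 (new)  [load 24/36]
  25 → cabin 5 (new)  [load 25/36]
  17 → cabin 6 (new)  [load 17/36]
  13 → cabin 6  [load 30/36]
  8 → cabin 4  [load 32/36]
  35 → cabin 7 (new)  [load 35/36]
  9 → cabin 5  [load 34/36]
  23 → cabin 8 (new)  [load 23/36]
8 cabins opened.

8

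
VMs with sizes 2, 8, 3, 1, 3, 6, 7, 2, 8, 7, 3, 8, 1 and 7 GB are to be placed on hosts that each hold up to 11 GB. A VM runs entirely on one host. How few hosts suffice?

Total = 8 + 8 + 8 + 7 + 7 + 7 + 6 + 3 + 3 + 3 + 2 + 2 + 1 + 1 = 66 GB.
Lower bound: ⌈66/11⌉ = 6 hosts.
Also, 7 VMs each exceed 11/2 GB, and no two of those can share a host, so at least 7 hosts are needed.
A packing using 7 hosts:
  host 1: 8 + 3 = 11
  host 2: 8 + 3 = 11
  host 3: 8 + 3 = 11
  host 4: 7 + 2 + 2 = 11
  host 5: 7 + 1 + 1 = 9
  host 6: 7 = 7
  host 7: 6 = 6
This matches the lower bound, so 7 is optimal.

7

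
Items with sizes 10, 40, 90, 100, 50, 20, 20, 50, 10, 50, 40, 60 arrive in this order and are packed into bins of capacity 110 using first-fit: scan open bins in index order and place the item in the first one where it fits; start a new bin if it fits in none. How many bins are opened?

5

  10 → bin 1 (new)  [load 10/110]
  40 → bin 1  [load 50/110]
  90 → bin 2 (new)  [load 90/110]
  100 → bin 3 (new)  [load 100/110]
  50 → bin 1  [load 100/110]
  20 → bin 2  [load 110/110]
  20 → bin 4 (new)  [load 20/110]
  50 → bin 4  [load 70/110]
  10 → bin 1  [load 110/110]
  50 → bin 5 (new)  [load 50/110]
  40 → bin 4  [load 110/110]
  60 → bin 5  [load 110/110]
5 bins opened.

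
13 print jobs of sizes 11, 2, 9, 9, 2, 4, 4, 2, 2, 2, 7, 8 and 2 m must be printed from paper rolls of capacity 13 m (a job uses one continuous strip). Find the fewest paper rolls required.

Total = 11 + 9 + 9 + 8 + 7 + 4 + 4 + 2 + 2 + 2 + 2 + 2 + 2 = 64 m.
Lower bound: ⌈64/13⌉ = 5 paper rolls.
A packing using 5 paper rolls:
  roll 1: 11 + 2 = 13
  roll 2: 9 + 4 = 13
  roll 3: 9 + 4 = 13
  roll 4: 8 + 2 + 2 = 12
  roll 5: 7 + 2 + 2 + 2 = 13
This matches the lower bound, so 5 is optimal.

5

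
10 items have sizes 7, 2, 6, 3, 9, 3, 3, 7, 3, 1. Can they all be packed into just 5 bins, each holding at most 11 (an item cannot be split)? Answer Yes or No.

A valid assignment using 5 bins:
  bin 1: 9 + 2 = 11
  bin 2: 7 + 3 + 1 = 11
  bin 3: 7 + 3 = 10
  bin 4: 6 + 3 = 9
  bin 5: 3 = 3
Every load is within 11, so 5 bins suffice.

Yes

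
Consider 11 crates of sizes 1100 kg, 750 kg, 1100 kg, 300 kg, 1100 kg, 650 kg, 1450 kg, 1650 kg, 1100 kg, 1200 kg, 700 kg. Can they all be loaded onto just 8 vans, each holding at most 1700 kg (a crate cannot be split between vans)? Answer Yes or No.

No

Total = 11100 kg; ⌈11100/1700⌉ = 7.
The bound of 7 does not rule out 8, but exhaustive search shows no assignment into 8 vans of capacity 1700 kg exists — the minimum is 9.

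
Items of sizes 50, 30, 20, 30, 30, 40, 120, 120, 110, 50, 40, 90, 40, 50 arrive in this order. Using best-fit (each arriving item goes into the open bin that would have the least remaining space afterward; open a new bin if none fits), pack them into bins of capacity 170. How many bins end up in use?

6

  50 → bin 1 (new)  [load 50/170]
  30 → bin 1  [load 80/170]
  20 → bin 1  [load 100/170]
  30 → bin 1  [load 130/170]
  30 → bin 1  [load 160/170]
  40 → bin 2 (new)  [load 40/170]
  120 → bin 2  [load 160/170]
  120 → bin 3 (new)  [load 120/170]
  110 → bin 4 (new)  [load 110/170]
  50 → bin 3  [load 170/170]
  40 → bin 4  [load 150/170]
  90 → bin 5 (new)  [load 90/170]
  40 → bin 5  [load 130/170]
  50 → bin 6 (new)  [load 50/170]
6 bins opened.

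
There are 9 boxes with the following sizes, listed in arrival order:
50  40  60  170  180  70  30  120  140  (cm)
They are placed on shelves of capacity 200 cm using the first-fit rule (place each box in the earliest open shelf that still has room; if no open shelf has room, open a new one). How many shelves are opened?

  50 → shelf 1 (new)  [load 50/200]
  40 → shelf 1  [load 90/200]
  60 → shelf 1  [load 150/200]
  170 → shelf 2 (new)  [load 170/200]
  180 → shelf 3 (new)  [load 180/200]
  70 → shelf 4 (new)  [load 70/200]
  30 → shelf 1  [load 180/200]
  120 → shelf 4  [load 190/200]
  140 → shelf 5 (new)  [load 140/200]
5 shelves opened.

5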